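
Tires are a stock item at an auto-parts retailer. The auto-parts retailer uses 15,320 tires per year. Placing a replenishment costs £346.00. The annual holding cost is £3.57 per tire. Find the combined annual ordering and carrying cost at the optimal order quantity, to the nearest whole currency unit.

TC* ≈ £6,152

Q* = √(2DS/H) = √(2 × 15,320 × 346 / 3.57) ≈ 1723.25.
At Q*, ordering cost (D/Q*)S equals holding cost (Q*/2)H, each = √(DSH/2).
Minimum total = √(2DSH) = √(2 × 15,320 × 346 × 3.57) ≈ 6152.003.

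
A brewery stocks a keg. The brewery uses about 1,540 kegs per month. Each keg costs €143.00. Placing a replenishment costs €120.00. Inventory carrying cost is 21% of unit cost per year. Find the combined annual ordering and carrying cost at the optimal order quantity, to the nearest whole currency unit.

Annual demand D = 1,540 × 12 = 18,480.
Holding cost H = 0.21 × €143.00 = €30.0300 per unit per year.
Q* = √(2DS/H) = √(2 × 18,480 × 120 / 30.03) ≈ 384.31.
At Q*, ordering cost (D/Q*)S equals holding cost (Q*/2)H, each = √(DSH/2).
Minimum total = √(2DSH) = √(2 × 18,480 × 120 × 30.03) ≈ 11540.756.

TC* ≈ €11,541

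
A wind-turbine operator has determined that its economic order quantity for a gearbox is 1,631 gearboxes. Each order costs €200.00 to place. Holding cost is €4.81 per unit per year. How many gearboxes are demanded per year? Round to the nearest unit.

The basic EOQ model gives Q* = √(2DS/H); rearrange for the unknown.
From Q* = √(2DS/H): D = Q*²H / (2S) = 1,631² × 4.81 / (2 × 200) = 31988.436.

D ≈ 31,988 gearboxes per year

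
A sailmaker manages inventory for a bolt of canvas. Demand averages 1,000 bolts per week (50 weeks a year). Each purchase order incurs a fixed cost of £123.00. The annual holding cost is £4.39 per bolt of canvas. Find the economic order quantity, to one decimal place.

Annual demand D = 1,000 × 50 = 50,000.
EOQ = √(2DS / H) = √(2 × 50,000 × 123 / 4.39).
= √(12,300,000 / 4.39) = √2,801,822.3235 ≈ 1673.864.

Q* ≈ 1,673.9 bolts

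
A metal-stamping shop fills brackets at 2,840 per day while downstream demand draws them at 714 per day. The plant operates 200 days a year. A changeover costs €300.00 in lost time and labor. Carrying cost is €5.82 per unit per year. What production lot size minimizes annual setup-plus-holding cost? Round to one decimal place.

Q* ≈ 4,434.6 brackets

Annual demand D = 714 × 200 = 142,800.
Production build-up factor (1 − d/p) = 1 − 714/2,840 = 0.7486.
Q* = √(2DS / (H(1 − d/p))) = √(2 × 142,800 × 300 / (5.82 × 0.7486)).
= √(85,680,000 / 4.3568) ≈ 4434.614.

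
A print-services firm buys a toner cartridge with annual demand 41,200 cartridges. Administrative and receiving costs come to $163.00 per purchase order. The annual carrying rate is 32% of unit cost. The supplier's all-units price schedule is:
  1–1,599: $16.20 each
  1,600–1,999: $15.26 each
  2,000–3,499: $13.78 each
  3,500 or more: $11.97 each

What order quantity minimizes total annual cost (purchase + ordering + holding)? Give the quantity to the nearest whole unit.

Holding cost per unit per year at price C is H = 0.32·C.
Candidates are each tier's EOQ (if it falls in that tier) and each price-break quantity.
Tier 1 ($16.20): EOQ = 1609.6 exceeds tier's upper bound 1599, so this tier is dominated.
EOQ at $15.26 = 1658.5 (feasible in tier 2): TC = 41,200×$15.26 + (41,200/1658.5)×163 + (1658.5/2)×0.32×$15.26 = $636,810.59.
EOQ at $13.78 = 1745.3 < 2000, so use break Q=2000: TC = 41,200×$13.78 + (41,200/2000.0)×163 + (2000.0/2)×0.32×$13.78 = $575,503.40.
EOQ at $11.97 = 1872.6 < 3500, so use break Q=3500: TC = 41,200×$11.97 + (41,200/3500.0)×163 + (3500.0/2)×0.32×$11.97 = $501,785.94.
Lowest total cost is $501,785.94 at Q = 3500.0.

Q* ≈ 3,500 cartridges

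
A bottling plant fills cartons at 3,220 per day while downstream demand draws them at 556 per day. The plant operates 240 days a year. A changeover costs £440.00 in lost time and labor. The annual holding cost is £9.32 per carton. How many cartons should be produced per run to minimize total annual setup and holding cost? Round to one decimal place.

Q* ≈ 3,902.4 cartons

Annual demand D = 556 × 240 = 133,440.
Production build-up factor (1 − d/p) = 1 − 556/3,220 = 0.8273.
Q* = √(2DS / (H(1 − d/p))) = √(2 × 133,440 × 440 / (9.32 × 0.8273)).
= √(117,427,200 / 7.7107) ≈ 3902.449.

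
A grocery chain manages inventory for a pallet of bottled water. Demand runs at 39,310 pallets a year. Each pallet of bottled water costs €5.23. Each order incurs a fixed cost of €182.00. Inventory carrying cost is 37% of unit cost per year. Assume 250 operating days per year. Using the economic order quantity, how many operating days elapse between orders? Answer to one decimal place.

Holding cost H = 0.37 × €5.23 = €1.9351 per unit per year.
EOQ = √(2DS/H) = √(2 × 39,310 × 182 / 1.9351) ≈ 2719.26.
Cycle time = Q*/D × 250 = 2719.26 / 39,310 × 250 ≈ 17.294 days.

T ≈ 17.3 days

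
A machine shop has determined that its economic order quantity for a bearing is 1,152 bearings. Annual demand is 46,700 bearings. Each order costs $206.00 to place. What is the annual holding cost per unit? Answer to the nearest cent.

Invert the EOQ relation Q*² = 2DS/H.
From Q* = √(2DS/H): H = 2DS / Q*² = 2 × 46,700 × 206 / 1,152² = 14.4980.

H ≈ $14.50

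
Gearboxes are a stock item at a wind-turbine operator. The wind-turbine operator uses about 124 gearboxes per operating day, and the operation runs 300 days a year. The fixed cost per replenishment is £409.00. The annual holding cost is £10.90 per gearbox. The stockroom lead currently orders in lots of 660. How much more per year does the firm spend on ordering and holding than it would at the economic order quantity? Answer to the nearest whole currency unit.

Annual demand D = 124 × 300 = 37,200.
EOQ = √(2DS/H) = √(2 × 37,200 × 409 / 10.9) ≈ 1670.84.
Cost at Q* = (D/Q*)S + (Q*/2)H = √(2DSH) ≈ £18,212.16.
Cost at Q = 660: (37,200/660)×409 + (660/2)×10.9 = £23,052.73 + £3,597.00 = £26,649.73.
Excess = £26,649.73 − £18,212.16 = £8,437.57.

Extra cost ≈ £8,438 per year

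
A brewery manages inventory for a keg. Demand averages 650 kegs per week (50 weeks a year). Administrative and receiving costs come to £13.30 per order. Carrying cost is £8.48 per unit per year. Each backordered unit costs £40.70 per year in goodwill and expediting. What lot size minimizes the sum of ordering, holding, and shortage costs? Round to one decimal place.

Q* ≈ 351.0 kegs

Annual demand D = 650 × 50 = 32,500.
With planned backorders, Q* = √(2DS/H) · √((H+B)/B).
√(2DS/H) = √(2 × 32,500 × 13.3 / 8.48) = 319.289.
√((H+B)/B) = √((8.48+40.7)/40.7) = 1.0993.
Q* ≈ 350.979.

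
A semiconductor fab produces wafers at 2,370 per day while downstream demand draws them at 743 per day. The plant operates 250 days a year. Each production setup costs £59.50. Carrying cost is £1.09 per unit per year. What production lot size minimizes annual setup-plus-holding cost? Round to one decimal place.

Annual demand D = 743 × 250 = 185,750.
Production build-up factor (1 − d/p) = 1 − 743/2,370 = 0.6865.
Q* = √(2DS / (H(1 − d/p))) = √(2 × 185,750 × 59.5 / (1.09 × 0.6865)).
= √(22,104,250 / 0.7483) ≈ 5435.069.

Q* ≈ 5,435.1 wafers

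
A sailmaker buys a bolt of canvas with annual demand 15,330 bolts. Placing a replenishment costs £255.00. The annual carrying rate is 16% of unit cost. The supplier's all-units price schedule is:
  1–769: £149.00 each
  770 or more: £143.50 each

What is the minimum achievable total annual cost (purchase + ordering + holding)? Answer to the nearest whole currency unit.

Holding cost per unit per year at price C is H = 0.16·C.
Evaluate total cost at each tier's feasible EOQ or, if the EOQ is below the tier, at the tier's minimum quantity.
EOQ at £149.00 = 572.7 (feasible in tier 1): TC = 15,330×£149.00 + (15,330/572.7)×255 + (572.7/2)×0.16×£149.00 = £2,297,822.41.
EOQ at £143.50 = 583.5 < 770, so use break Q=770: TC = 15,330×£143.50 + (15,330/770.0)×255 + (770.0/2)×0.16×£143.50 = £2,213,771.42.
Lowest total cost among the candidates is at Q = 770.0.

TC* ≈ £2,213,771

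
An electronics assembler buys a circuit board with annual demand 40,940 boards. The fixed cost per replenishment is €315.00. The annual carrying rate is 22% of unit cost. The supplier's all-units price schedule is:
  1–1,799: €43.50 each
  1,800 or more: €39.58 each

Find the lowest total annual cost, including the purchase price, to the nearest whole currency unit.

TC* ≈ €1,635,407

Holding cost per unit per year at price C is H = 0.22·C.
Evaluate total cost at each tier's feasible EOQ or, if the EOQ is below the tier, at the tier's minimum quantity.
EOQ at €43.50 = 1641.7 (feasible in tier 1): TC = 40,940×€43.50 + (40,940/1641.7)×315 + (1641.7/2)×0.22×€43.50 = €1,796,600.87.
EOQ at €39.58 = 1721.1 < 1800, so use break Q=1800: TC = 40,940×€39.58 + (40,940/1800.0)×315 + (1800.0/2)×0.22×€39.58 = €1,635,406.54.
Lowest total cost among the candidates is at Q = 1800.0.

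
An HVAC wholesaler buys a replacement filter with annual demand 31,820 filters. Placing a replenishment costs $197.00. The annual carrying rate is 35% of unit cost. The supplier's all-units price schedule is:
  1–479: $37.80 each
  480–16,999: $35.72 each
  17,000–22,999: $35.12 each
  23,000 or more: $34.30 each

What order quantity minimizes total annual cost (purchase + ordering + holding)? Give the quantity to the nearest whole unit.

Q* ≈ 1,001 filters

Holding cost per unit per year at price C is H = 0.35·C.
Candidates are each tier's EOQ (if it falls in that tier) and each price-break quantity.
Tier 1 ($37.80): EOQ = 973.5 exceeds tier's upper bound 479, so this tier is dominated.
EOQ at $35.72 = 1001.4 (feasible in tier 2): TC = 31,820×$35.72 + (31,820/1001.4)×197 + (1001.4/2)×0.35×$35.72 = $1,149,129.93.
EOQ at $35.12 = 1009.9 < 17000, so use break Q=17000: TC = 31,820×$35.12 + (31,820/17000.0)×197 + (17000.0/2)×0.35×$35.12 = $1,222,369.14.
EOQ at $34.30 = 1021.9 < 23000, so use break Q=23000: TC = 31,820×$34.30 + (31,820/23000.0)×197 + (23000.0/2)×0.35×$34.30 = $1,229,756.05.
Lowest total cost is $1,149,129.93 at Q = 1001.4.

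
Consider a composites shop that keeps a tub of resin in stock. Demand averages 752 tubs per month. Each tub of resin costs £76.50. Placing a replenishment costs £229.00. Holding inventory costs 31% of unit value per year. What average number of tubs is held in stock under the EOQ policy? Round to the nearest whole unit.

Average inventory ≈ 209 tubs

Annual demand D = 752 × 12 = 9,024.
Holding cost H = 0.31 × £76.50 = £23.7150 per unit per year.
The optimal lot size = √(2DS/H) = √(2 × 9,024 × 229 / 23.715) ≈ 417.47.
Average inventory = Q*/2 ≈ 417.47 / 2 = 208.733.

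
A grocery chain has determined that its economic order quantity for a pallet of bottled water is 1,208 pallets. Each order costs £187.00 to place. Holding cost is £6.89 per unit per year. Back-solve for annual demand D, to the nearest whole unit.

D ≈ 26,883 pallets per year

Squaring Q* = √(2DS/H) gives Q*² = 2DS/H.
From Q* = √(2DS/H): D = Q*²H / (2S) = 1,208² × 6.89 / (2 × 187) = 26883.233.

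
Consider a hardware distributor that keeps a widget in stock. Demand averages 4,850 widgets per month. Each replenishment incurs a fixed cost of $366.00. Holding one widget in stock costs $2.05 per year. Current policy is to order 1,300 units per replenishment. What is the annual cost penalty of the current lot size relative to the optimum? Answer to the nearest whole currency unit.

Annual demand D = 4,850 × 12 = 58,200.
EOQ = √(2DS/H) = √(2 × 58,200 × 366 / 2.05) ≈ 4558.69.
Cost at Q* = (D/Q*)S + (Q*/2)H = √(2DSH) ≈ $9,345.32.
Cost at Q = 1,300: (58,200/1,300)×366 + (1,300/2)×2.05 = $16,385.54 + $1,332.50 = $17,718.04.
Excess = $17,718.04 − $9,345.32 = $8,372.72.

Extra cost ≈ $8,373 per year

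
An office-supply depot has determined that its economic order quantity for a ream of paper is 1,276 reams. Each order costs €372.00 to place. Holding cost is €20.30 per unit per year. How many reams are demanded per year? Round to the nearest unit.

D ≈ 44,425 reams per year

Invert the EOQ relation Q*² = 2DS/H.
From Q* = √(2DS/H): D = Q*²H / (2S) = 1,276² × 20.3 / (2 × 372) = 44424.695.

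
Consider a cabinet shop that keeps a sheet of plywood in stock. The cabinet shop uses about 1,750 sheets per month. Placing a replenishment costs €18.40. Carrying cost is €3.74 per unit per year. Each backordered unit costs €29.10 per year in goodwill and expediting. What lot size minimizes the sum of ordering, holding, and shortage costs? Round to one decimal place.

Annual demand D = 1,750 × 12 = 21,000.
With planned backorders, Q* = √(2DS/H) · √((H+B)/B).
√(2DS/H) = √(2 × 21,000 × 18.4 / 3.74) = 454.567.
√((H+B)/B) = √((3.74+29.1)/29.1) = 1.0623.
Q* ≈ 482.895.

Q* ≈ 482.9 sheets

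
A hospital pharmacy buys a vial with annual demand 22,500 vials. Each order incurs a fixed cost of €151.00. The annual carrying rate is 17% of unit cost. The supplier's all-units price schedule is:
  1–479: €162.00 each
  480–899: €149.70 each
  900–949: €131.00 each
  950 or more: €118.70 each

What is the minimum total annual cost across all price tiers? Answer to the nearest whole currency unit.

Holding cost per unit per year at price C is H = 0.17·C.
For each price level, check whether its EOQ is feasible; otherwise the best quantity at that price is the breakpoint.
Tier 1 (€162.00): EOQ = 496.7 exceeds tier's upper bound 479, so this tier is dominated.
EOQ at €149.70 = 516.7 (feasible in tier 2): TC = 22,500×€149.70 + (22,500/516.7)×151 + (516.7/2)×0.17×€149.70 = €3,381,400.13.
EOQ at €131.00 = 552.4 < 900, so use break Q=900: TC = 22,500×€131.00 + (22,500/900.0)×151 + (900.0/2)×0.17×€131.00 = €2,961,296.50.
EOQ at €118.70 = 580.3 < 950, so use break Q=950: TC = 22,500×€118.70 + (22,500/950.0)×151 + (950.0/2)×0.17×€118.70 = €2,683,911.34.
Lowest total cost among the candidates is at Q = 950.0.

TC* ≈ €2,683,911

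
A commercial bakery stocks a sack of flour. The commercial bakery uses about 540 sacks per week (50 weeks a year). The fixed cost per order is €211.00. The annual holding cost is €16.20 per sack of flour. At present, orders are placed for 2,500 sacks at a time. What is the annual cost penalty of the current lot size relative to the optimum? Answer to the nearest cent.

Annual demand D = 540 × 50 = 27,000.
EOQ = √(2DS/H) = √(2 × 27,000 × 211 / 16.2) ≈ 838.65.
Cost at Q* = (D/Q*)S + (Q*/2)H = √(2DSH) ≈ €13,586.13.
Cost at Q = 2,500: (27,000/2,500)×211 + (2,500/2)×16.2 = €2,278.80 + €20,250.00 = €22,528.80.
Excess = €22,528.80 − €13,586.13 = €8,942.67.

Extra cost ≈ €8,942.67 per year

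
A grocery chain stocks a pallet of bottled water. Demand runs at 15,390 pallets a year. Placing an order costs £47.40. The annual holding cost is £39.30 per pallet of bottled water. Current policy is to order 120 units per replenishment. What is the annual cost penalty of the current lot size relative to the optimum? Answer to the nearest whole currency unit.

EOQ = √(2DS/H) = √(2 × 15,390 × 47.4 / 39.3) ≈ 192.68.
Cost at Q* = (D/Q*)S + (Q*/2)H = √(2DSH) ≈ £7,572.16.
Cost at Q = 120: (15,390/120)×47.4 + (120/2)×39.3 = £6,079.05 + £2,358.00 = £8,437.05.
Excess = £8,437.05 − £7,572.16 = £864.89.

Extra cost ≈ £865 per year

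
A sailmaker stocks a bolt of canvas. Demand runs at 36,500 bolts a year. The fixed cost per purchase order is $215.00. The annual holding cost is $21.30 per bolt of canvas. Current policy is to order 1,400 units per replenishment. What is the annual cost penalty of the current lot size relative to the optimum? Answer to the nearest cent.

EOQ = √(2DS/H) = √(2 × 36,500 × 215 / 21.3) ≈ 858.40.
Cost at Q* = (D/Q*)S + (Q*/2)H = √(2DSH) ≈ $18,283.97.
Cost at Q = 1,400: (36,500/1,400)×215 + (1,400/2)×21.3 = $5,605.36 + $14,910.00 = $20,515.36.
Excess = $20,515.36 − $18,283.97 = $2,231.39.

Extra cost ≈ $2,231.39 per year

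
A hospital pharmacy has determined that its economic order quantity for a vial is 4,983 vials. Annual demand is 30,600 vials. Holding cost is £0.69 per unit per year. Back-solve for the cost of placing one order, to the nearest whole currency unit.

The basic EOQ model gives Q* = √(2DS/H); rearrange for the unknown.
From Q* = √(2DS/H): S = Q*²H / (2D) = 4,983² × 0.69 / (2 × 30,600) = 279.9493.

S ≈ £280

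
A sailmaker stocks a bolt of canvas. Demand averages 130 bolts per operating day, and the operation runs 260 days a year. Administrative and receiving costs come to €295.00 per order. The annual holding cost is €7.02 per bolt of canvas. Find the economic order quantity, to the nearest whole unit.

Annual demand D = 130 × 260 = 33,800.
EOQ = √(2DS / H) = √(2 × 33,800 × 295 / 7.02).
= √(19,942,000 / 7.02) = √2,840,740.7407 ≈ 1685.450.

Q* ≈ 1,685 bolts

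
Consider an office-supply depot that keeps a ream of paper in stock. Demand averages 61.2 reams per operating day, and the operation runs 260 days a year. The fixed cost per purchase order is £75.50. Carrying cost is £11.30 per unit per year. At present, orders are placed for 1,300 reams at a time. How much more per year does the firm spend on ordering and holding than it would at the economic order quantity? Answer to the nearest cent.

Extra cost ≈ £3,058.49 per year

Annual demand D = 61.2 × 260 = 15,912.
EOQ = √(2DS/H) = √(2 × 15,912 × 75.5 / 11.3) ≈ 461.12.
Cost at Q* = (D/Q*)S + (Q*/2)H = √(2DSH) ≈ £5,210.63.
Cost at Q = 1,300: (15,912/1,300)×75.5 + (1,300/2)×11.3 = £924.12 + £7,345.00 = £8,269.12.
Excess = £8,269.12 − £5,210.63 = £3,058.49.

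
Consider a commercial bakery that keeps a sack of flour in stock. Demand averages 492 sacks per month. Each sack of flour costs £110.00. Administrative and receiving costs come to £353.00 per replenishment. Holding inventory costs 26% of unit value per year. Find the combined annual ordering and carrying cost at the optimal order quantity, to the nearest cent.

Annual demand D = 492 × 12 = 5,904.
Holding cost H = 0.26 × £110.00 = £28.6000 per unit per year.
EOQ = √(2DS/H) = √(2 × 5,904 × 353 / 28.6) ≈ 381.76.
At Q*, ordering cost (D/Q*)S equals holding cost (Q*/2)H, each = √(DSH/2).
Minimum total = √(2DSH) = √(2 × 5,904 × 353 × 28.6) ≈ 10918.388.

TC* ≈ £10,918.39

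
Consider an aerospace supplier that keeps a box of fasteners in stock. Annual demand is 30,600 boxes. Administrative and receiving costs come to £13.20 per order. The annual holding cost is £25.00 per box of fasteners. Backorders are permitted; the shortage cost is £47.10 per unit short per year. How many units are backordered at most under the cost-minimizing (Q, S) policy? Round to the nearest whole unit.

S* ≈ 77 boxes

With planned backorders, Q* = √(2DS/H) · √((H+B)/B).
√(2DS/H) = √(2 × 30,600 × 13.2 / 25) = 179.760.
√((H+B)/B) = √((25+47.1)/47.1) = 1.2372.
Q* ≈ 222.408.
S* = Q* · H/(H+B) = 222.408 × 25/72.1 ≈ 77.118.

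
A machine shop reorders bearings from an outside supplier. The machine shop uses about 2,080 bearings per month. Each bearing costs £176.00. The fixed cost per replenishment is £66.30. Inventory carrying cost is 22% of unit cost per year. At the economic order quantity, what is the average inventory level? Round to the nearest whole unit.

Average inventory ≈ 146 bearings

Annual demand D = 2,080 × 12 = 24,960.
Holding cost H = 0.22 × £176.00 = £38.7200 per unit per year.
Q* = √(2DS/H) = √(2 × 24,960 × 66.3 / 38.72) ≈ 292.37.
Average inventory = Q*/2 ≈ 292.37 / 2 = 146.183.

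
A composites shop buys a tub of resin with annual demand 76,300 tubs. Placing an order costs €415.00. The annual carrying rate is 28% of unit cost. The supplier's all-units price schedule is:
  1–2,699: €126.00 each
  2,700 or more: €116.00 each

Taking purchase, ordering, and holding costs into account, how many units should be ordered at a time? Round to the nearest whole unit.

Q* ≈ 2,700 tubs

Holding cost per unit per year at price C is H = 0.28·C.
Candidates are each tier's EOQ (if it falls in that tier) and each price-break quantity.
EOQ at €126.00 = 1339.8 (feasible in tier 1): TC = 76,300×€126.00 + (76,300/1339.8)×415 + (1339.8/2)×0.28×€126.00 = €9,661,067.82.
EOQ at €116.00 = 1396.3 < 2700, so use break Q=2700: TC = 76,300×€116.00 + (76,300/2700.0)×415 + (2700.0/2)×0.28×€116.00 = €8,906,375.59.
Lowest total cost is €8,906,375.59 at Q = 2700.0.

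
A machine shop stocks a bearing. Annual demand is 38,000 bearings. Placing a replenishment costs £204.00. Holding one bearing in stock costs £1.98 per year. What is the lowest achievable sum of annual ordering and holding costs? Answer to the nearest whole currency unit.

TC* ≈ £5,541

EOQ = √(2DS/H) = √(2 × 38,000 × 204 / 1.98) ≈ 2798.27.
At the optimum the two cost components are equal, so total cost = 2·(Q*/2)H = Q*·H.
Minimum total = √(2DSH) = √(2 × 38,000 × 204 × 1.98) ≈ 5540.570.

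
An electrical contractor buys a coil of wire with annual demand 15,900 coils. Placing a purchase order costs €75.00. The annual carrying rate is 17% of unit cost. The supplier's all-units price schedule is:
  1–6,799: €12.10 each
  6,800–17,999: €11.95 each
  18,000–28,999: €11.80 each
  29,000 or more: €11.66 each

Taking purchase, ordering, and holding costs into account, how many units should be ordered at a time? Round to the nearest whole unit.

Q* ≈ 1,077 coils

Holding cost per unit per year at price C is H = 0.17·C.
For each price level, check whether its EOQ is feasible; otherwise the best quantity at that price is the breakpoint.
EOQ at €12.10 = 1076.8 (feasible in tier 1): TC = 15,900×€12.10 + (15,900/1076.8)×75 + (1076.8/2)×0.17×€12.10 = €194,604.94.
EOQ at €11.95 = 1083.5 < 6800, so use break Q=6800: TC = 15,900×€11.95 + (15,900/6800.0)×75 + (6800.0/2)×0.17×€11.95 = €197,087.47.
EOQ at €11.80 = 1090.4 < 18000, so use break Q=18000: TC = 15,900×€11.80 + (15,900/18000.0)×75 + (18000.0/2)×0.17×€11.80 = €205,740.25.
EOQ at €11.66 = 1096.9 < 29000, so use break Q=29000: TC = 15,900×€11.66 + (15,900/29000.0)×75 + (29000.0/2)×0.17×€11.66 = €214,177.02.
Lowest total cost is €194,604.94 at Q = 1076.8.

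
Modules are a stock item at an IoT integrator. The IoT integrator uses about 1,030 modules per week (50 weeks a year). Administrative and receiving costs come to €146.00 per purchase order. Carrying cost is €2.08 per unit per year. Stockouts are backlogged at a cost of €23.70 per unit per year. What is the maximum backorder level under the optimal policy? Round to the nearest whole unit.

S* ≈ 226 modules

Annual demand D = 1,030 × 50 = 51,500.
With planned backorders, Q* = √(2DS/H) · √((H+B)/B).
√(2DS/H) = √(2 × 51,500 × 146 / 2.08) = 2688.830.
√((H+B)/B) = √((2.08+23.7)/23.7) = 1.0430.
Q* ≈ 2804.340.
S* = Q* · H/(H+B) = 2804.340 × 2.08/25.78 ≈ 226.262.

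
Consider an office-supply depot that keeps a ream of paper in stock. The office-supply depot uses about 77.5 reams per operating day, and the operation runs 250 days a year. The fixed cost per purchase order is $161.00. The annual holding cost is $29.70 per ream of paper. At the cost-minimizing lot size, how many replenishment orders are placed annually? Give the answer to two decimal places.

N ≈ 42.27 orders per year

Annual demand D = 77.5 × 250 = 19,375.
The optimal lot size = √(2DS/H) = √(2 × 19,375 × 161 / 29.7) ≈ 458.32.
Orders per year = D / Q* = 19,375 / 458.32 ≈ 42.274.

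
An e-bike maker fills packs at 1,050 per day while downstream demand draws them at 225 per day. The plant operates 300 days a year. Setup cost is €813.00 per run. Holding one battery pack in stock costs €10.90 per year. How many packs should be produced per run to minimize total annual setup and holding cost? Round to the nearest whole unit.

Q* ≈ 3,580 packs

Annual demand D = 225 × 300 = 67,500.
Production build-up factor (1 − d/p) = 1 − 225/1,050 = 0.7857.
Q* = √(2DS / (H(1 − d/p))) = √(2 × 67,500 × 813 / (10.9 × 0.7857)).
= √(109,755,000 / 8.5643) ≈ 3579.864.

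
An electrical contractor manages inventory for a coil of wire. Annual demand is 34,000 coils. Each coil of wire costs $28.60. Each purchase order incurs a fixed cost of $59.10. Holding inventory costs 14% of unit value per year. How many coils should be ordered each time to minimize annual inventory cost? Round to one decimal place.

Q* ≈ 1,001.8 coils

Holding cost H = 0.14 × $28.60 = $4.0040 per unit per year.
EOQ = √(2DS / H) = √(2 × 34,000 × 59.1 / 4.004).
= √(4,018,800 / 4.004) = √1,003,696.3037 ≈ 1001.846.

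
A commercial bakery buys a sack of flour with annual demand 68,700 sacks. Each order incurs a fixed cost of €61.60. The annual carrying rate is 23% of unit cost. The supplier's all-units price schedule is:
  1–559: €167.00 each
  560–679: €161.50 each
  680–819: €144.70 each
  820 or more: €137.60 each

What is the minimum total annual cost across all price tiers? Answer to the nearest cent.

Holding cost per unit per year at price C is H = 0.23·C.
Evaluate total cost at each tier's feasible EOQ or, if the EOQ is below the tier, at the tier's minimum quantity.
EOQ at €167.00 = 469.4 (feasible in tier 1): TC = 68,700×€167.00 + (68,700/469.4)×61.6 + (469.4/2)×0.23×€167.00 = €11,490,930.42.
EOQ at €161.50 = 477.3 < 560, so use break Q=560: TC = 68,700×€161.50 + (68,700/560.0)×61.6 + (560.0/2)×0.23×€161.50 = €11,113,007.60.
EOQ at €144.70 = 504.3 < 680, so use break Q=680: TC = 68,700×€144.70 + (68,700/680.0)×61.6 + (680.0/2)×0.23×€144.70 = €9,958,428.95.
EOQ at €137.60 = 517.1 < 820, so use break Q=820: TC = 68,700×€137.60 + (68,700/820.0)×61.6 + (820.0/2)×0.23×€137.60 = €9,471,256.56.
Lowest total cost among the candidates is at Q = 820.0.

TC* ≈ €9,471,256.56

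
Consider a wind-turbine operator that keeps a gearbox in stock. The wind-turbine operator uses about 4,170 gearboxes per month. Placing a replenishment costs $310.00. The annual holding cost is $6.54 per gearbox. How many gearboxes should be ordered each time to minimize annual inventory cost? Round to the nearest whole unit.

Annual demand D = 4,170 × 12 = 50,040.
EOQ = √(2DS / H) = √(2 × 50,040 × 310 / 6.54).
= √(31,024,800 / 6.54) = √4,743,853.211 ≈ 2178.039.

Q* ≈ 2,178 gearboxes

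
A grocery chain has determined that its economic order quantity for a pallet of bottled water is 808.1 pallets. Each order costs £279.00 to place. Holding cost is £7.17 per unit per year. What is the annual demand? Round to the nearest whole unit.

Squaring Q* = √(2DS/H) gives Q*² = 2DS/H.
From Q* = √(2DS/H): D = Q*²H / (2S) = 808.1² × 7.17 / (2 × 279) = 8391.028.

D ≈ 8,391 pallets per year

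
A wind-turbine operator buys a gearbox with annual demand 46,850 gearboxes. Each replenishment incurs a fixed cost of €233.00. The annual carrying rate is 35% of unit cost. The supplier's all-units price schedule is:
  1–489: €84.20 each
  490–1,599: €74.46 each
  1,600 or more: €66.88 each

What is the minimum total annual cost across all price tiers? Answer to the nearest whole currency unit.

TC* ≈ €3,158,877

Holding cost per unit per year at price C is H = 0.35·C.
For each price level, check whether its EOQ is feasible; otherwise the best quantity at that price is the breakpoint.
Tier 1 (€84.20): EOQ = 860.7 exceeds tier's upper bound 489, so this tier is dominated.
EOQ at €74.46 = 915.3 (feasible in tier 2): TC = 46,850×€74.46 + (46,850/915.3)×233 + (915.3/2)×0.35×€74.46 = €3,512,304.02.
EOQ at €66.88 = 965.8 < 1600, so use break Q=1600: TC = 46,850×€66.88 + (46,850/1600.0)×233 + (1600.0/2)×0.35×€66.88 = €3,158,876.93.
Lowest total cost among the candidates is at Q = 1600.0.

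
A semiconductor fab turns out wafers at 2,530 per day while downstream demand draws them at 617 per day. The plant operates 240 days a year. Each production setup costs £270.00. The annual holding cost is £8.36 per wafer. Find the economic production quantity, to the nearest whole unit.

Annual demand D = 617 × 240 = 148,080.
Production build-up factor (1 − d/p) = 1 − 617/2,530 = 0.7561.
Q* = √(2DS / (H(1 − d/p))) = √(2 × 148,080 × 270 / (8.36 × 0.7561)).
= √(79,963,200 / 6.3212) ≈ 3556.679.

Q* ≈ 3,557 wafers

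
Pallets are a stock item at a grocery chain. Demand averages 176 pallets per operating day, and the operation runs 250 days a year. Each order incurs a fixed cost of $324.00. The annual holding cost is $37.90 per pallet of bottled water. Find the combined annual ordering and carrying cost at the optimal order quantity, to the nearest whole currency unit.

TC* ≈ $32,873

Annual demand D = 176 × 250 = 44,000.
Q* = √(2DS/H) = √(2 × 44,000 × 324 / 37.9) ≈ 867.35.
At the optimum the two cost components are equal, so total cost = 2·(Q*/2)H = Q*·H.
Minimum total = √(2DSH) = √(2 × 44,000 × 324 × 37.9) ≈ 32872.554.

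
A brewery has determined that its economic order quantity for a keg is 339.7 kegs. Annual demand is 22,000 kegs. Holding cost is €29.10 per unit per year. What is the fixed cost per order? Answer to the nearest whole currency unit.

S ≈ €76

Squaring Q* = √(2DS/H) gives Q*² = 2DS/H.
From Q* = √(2DS/H): S = Q*²H / (2D) = 339.7² × 29.1 / (2 × 22,000) = 76.3188.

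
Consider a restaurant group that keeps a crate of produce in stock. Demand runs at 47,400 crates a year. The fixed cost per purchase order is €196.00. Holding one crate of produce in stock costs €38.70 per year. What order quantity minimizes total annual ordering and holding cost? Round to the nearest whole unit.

EOQ = √(2DS / H) = √(2 × 47,400 × 196 / 38.7).
= √(18,580,800 / 38.7) = √480,124.031 ≈ 692.910.

Q* ≈ 693 crates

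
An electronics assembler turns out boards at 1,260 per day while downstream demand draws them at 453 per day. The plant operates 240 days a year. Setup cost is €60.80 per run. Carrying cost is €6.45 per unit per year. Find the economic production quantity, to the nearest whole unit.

Q* ≈ 1,789 boards

Annual demand D = 453 × 240 = 108,720.
Production build-up factor (1 − d/p) = 1 − 453/1,260 = 0.6405.
Q* = √(2DS / (H(1 − d/p))) = √(2 × 108,720 × 60.8 / (6.45 × 0.6405)).
= √(13,220,352 / 4.1311) ≈ 1788.917.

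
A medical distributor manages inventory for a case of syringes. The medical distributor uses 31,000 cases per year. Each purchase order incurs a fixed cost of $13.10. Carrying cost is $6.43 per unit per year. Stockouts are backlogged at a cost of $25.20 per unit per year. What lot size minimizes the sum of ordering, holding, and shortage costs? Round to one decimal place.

With planned backorders, Q* = √(2DS/H) · √((H+B)/B).
√(2DS/H) = √(2 × 31,000 × 13.1 / 6.43) = 355.407.
√((H+B)/B) = √((6.43+25.2)/25.2) = 1.1203.
Q* ≈ 398.176.

Q* ≈ 398.2 cases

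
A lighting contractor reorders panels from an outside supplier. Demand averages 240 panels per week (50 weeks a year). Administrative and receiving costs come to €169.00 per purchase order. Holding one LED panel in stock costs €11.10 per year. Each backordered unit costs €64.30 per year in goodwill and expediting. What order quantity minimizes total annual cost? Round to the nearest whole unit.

Q* ≈ 655 panels

Annual demand D = 240 × 50 = 12,000.
With planned backorders, Q* = √(2DS/H) · √((H+B)/B).
√(2DS/H) = √(2 × 12,000 × 169 / 11.1) = 604.488.
√((H+B)/B) = √((11.1+64.3)/64.3) = 1.0829.
Q* ≈ 654.587.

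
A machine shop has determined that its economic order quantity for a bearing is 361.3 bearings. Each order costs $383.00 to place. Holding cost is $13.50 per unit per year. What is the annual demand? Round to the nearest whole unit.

Invert the EOQ relation Q*² = 2DS/H.
From Q* = √(2DS/H): D = Q*²H / (2S) = 361.3² × 13.5 / (2 × 383) = 2300.599.

D ≈ 2,301 bearings per year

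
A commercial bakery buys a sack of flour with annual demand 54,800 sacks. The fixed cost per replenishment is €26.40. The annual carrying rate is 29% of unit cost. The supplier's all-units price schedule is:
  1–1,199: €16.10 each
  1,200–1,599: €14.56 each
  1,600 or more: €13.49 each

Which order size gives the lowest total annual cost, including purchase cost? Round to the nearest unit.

Holding cost per unit per year at price C is H = 0.29·C.
For each price level, check whether its EOQ is feasible; otherwise the best quantity at that price is the breakpoint.
EOQ at €16.10 = 787.2 (feasible in tier 1): TC = 54,800×€16.10 + (54,800/787.2)×26.4 + (787.2/2)×0.29×€16.10 = €885,955.52.
EOQ at €14.56 = 827.8 < 1200, so use break Q=1200: TC = 54,800×€14.56 + (54,800/1200.0)×26.4 + (1200.0/2)×0.29×€14.56 = €801,627.04.
EOQ at €13.49 = 860.0 < 1600, so use break Q=1600: TC = 54,800×€13.49 + (54,800/1600.0)×26.4 + (1600.0/2)×0.29×€13.49 = €743,285.88.
Lowest total cost is €743,285.88 at Q = 1600.0.

Q* ≈ 1,600 sacks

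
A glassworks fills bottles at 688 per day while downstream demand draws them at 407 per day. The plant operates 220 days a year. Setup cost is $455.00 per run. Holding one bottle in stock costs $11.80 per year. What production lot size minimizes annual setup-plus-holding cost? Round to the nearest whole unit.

Q* ≈ 4,112 bottles

Annual demand D = 407 × 220 = 89,540.
Production build-up factor (1 − d/p) = 1 − 407/688 = 0.4084.
Q* = √(2DS / (H(1 − d/p))) = √(2 × 89,540 × 455 / (11.8 × 0.4084)).
= √(81,481,400 / 4.8195) ≈ 4111.775.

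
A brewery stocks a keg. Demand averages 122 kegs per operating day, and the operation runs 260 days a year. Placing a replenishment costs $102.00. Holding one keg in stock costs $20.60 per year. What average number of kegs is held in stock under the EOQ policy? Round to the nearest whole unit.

Annual demand D = 122 × 260 = 31,720.
The optimal lot size = √(2DS/H) = √(2 × 31,720 × 102 / 20.6) ≈ 560.46.
Average inventory = Q*/2 ≈ 560.46 / 2 = 280.232.

Average inventory ≈ 280 kegs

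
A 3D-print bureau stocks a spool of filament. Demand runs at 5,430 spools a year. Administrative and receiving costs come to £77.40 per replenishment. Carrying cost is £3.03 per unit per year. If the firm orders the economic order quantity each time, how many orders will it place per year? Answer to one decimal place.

N ≈ 10.3 orders per year

EOQ = √(2DS/H) = √(2 × 5,430 × 77.4 / 3.03) ≈ 526.70.
Orders per year = D / Q* = 5,430 / 526.70 ≈ 10.309.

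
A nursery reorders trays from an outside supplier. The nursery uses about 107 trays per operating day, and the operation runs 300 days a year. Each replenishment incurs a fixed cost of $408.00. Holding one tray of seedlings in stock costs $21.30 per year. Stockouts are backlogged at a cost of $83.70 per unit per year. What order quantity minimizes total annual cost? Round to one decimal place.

Annual demand D = 107 × 300 = 32,100.
With planned backorders, Q* = √(2DS/H) · √((H+B)/B).
√(2DS/H) = √(2 × 32,100 × 408 / 21.3) = 1108.939.
√((H+B)/B) = √((21.3+83.7)/83.7) = 1.1200.
Q* ≈ 1242.052.

Q* ≈ 1,242.1 trays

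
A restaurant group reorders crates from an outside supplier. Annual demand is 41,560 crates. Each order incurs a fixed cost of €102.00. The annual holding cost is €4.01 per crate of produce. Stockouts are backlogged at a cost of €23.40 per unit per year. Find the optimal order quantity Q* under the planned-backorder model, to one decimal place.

With planned backorders, Q* = √(2DS/H) · √((H+B)/B).
√(2DS/H) = √(2 × 41,560 × 102 / 4.01) = 1454.054.
√((H+B)/B) = √((4.01+23.4)/23.4) = 1.0823.
Q* ≈ 1573.719.

Q* ≈ 1,573.7 crates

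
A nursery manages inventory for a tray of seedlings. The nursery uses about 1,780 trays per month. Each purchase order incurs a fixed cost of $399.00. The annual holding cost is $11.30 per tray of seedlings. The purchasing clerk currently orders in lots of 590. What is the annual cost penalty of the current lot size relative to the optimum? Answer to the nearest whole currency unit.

Extra cost ≈ $3,900 per year

Annual demand D = 1,780 × 12 = 21,360.
EOQ = √(2DS/H) = √(2 × 21,360 × 399 / 11.3) ≈ 1228.18.
Cost at Q* = (D/Q*)S + (Q*/2)H = √(2DSH) ≈ $13,878.46.
Cost at Q = 590: (21,360/590)×399 + (590/2)×11.3 = $14,445.15 + $3,333.50 = $17,778.65.
Excess = $17,778.65 − $13,878.46 = $3,900.19.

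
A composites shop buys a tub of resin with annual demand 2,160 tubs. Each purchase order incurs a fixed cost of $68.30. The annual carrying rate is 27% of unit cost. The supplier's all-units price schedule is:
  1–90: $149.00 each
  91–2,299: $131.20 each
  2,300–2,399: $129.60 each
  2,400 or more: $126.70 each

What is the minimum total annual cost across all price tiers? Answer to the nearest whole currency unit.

TC* ≈ $286,625

Holding cost per unit per year at price C is H = 0.27·C.
Evaluate total cost at each tier's feasible EOQ or, if the EOQ is below the tier, at the tier's minimum quantity.
EOQ at $149.00 = 85.6 (feasible in tier 1): TC = 2,160×$149.00 + (2,160/85.6)×68.3 + (85.6/2)×0.27×$149.00 = $325,285.30.
EOQ at $131.20 = 91.3 (feasible in tier 2): TC = 2,160×$131.20 + (2,160/91.3)×68.3 + (91.3/2)×0.27×$131.20 = $286,624.97.
EOQ at $129.60 = 91.8 < 2300, so use break Q=2300: TC = 2,160×$129.60 + (2,160/2300.0)×68.3 + (2300.0/2)×0.27×$129.60 = $320,240.94.
EOQ at $126.70 = 92.9 < 2400, so use break Q=2400: TC = 2,160×$126.70 + (2,160/2400.0)×68.3 + (2400.0/2)×0.27×$126.70 = $314,784.27.
Lowest total cost among the candidates is at Q = 91.3.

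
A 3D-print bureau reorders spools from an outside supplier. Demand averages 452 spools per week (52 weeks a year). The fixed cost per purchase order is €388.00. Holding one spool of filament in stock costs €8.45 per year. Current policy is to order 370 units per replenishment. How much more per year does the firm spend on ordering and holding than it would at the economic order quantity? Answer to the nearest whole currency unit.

Annual demand D = 452 × 52 = 23,504.
EOQ = √(2DS/H) = √(2 × 23,504 × 388 / 8.45) ≈ 1469.17.
Cost at Q* = (D/Q*)S + (Q*/2)H = √(2DSH) ≈ €12,414.52.
Cost at Q = 370: (23,504/370)×388 + (370/2)×8.45 = €24,647.44 + €1,563.25 = €26,210.69.
Excess = €26,210.69 − €12,414.52 = €13,796.16.

Extra cost ≈ €13,796 per year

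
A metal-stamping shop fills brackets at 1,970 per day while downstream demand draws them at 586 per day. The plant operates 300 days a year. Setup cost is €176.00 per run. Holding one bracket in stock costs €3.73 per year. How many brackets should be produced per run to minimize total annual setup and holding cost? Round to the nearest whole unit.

Annual demand D = 586 × 300 = 175,800.
Production build-up factor (1 − d/p) = 1 − 586/1,970 = 0.7025.
Q* = √(2DS / (H(1 − d/p))) = √(2 × 175,800 × 176 / (3.73 × 0.7025)).
= √(61,881,600 / 2.6205) ≈ 4859.498.

Q* ≈ 4,859 brackets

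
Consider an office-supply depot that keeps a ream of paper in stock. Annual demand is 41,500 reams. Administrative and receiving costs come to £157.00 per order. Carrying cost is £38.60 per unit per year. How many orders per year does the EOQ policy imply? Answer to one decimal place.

EOQ = √(2DS/H) = √(2 × 41,500 × 157 / 38.6) ≈ 581.03.
Orders per year = D / Q* = 41,500 / 581.03 ≈ 71.425.

N ≈ 71.4 orders per year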